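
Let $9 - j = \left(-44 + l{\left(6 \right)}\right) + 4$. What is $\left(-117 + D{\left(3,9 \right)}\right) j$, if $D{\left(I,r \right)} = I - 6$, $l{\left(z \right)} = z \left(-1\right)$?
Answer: $-6600$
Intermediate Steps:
$l{\left(z \right)} = - z$
$j = 55$ ($j = 9 - \left(\left(-44 - 6\right) + 4\right) = 9 - \left(-50 + 4\right) = 9 - -46 = 9 + 46 = 55$)
$D{\left(I,r \right)} = -6 + I$
$\left(-117 + D{\left(3,9 \right)}\right) j = \left(-117 + \left(-6 + 3\right)\right) 55 = \left(-117 - 3\right) 55 = \left(-120\right) 55 = -6600$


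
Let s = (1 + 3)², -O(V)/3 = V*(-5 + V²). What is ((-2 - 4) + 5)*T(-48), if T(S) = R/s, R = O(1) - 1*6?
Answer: -3/8 ≈ -0.37500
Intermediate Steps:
O(V) = -3*V*(-5 + V²)
R = 6 (R = 3*1*(5 - 1*1²) - 1*6 = 3*1*(5 - 1*1) - 6 = 3*1*(5 - 1) - 6 = 3*1*4 - 6 = 12 - 6 = 6)
s = 16 (s = 4² = 16)
T(S) = 3/8 (T(S) = 6/16 = 6*(1/16) = 3/8)
((-2 - 4) + 5)*T(-48) = ((-2 - 4) + 5)*(3/8) = (-6 + 5)*(3/8) = -1*3/8 = -3/8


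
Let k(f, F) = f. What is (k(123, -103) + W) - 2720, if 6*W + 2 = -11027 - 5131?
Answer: -15871/3 ≈ -5290.3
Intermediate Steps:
W = -8080/3 (W = -⅓ + (-11027 - 5131)/6 = -⅓ + (⅙)*(-16158) = -⅓ - 2693 = -8080/3 ≈ -2693.3)
(k(123, -103) + W) - 2720 = (123 - 8080/3) - 2720 = -7711/3 - 2720 = -15871/3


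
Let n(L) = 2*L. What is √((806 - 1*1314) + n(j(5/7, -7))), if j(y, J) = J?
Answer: 3*I*√58 ≈ 22.847*I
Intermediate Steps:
√((806 - 1*1314) + n(j(5/7, -7))) = √((806 - 1*1314) + 2*(-7)) = √((806 - 1314) - 14) = √(-508 - 14) = √(-522) = 3*I*√58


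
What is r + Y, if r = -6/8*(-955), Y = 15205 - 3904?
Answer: 48069/4 ≈ 12017.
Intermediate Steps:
Y = 11301
r = 2865/4 (r = -6*⅛*(-955) = -¾*(-955) = 2865/4 ≈ 716.25)
r + Y = 2865/4 + 11301 = 48069/4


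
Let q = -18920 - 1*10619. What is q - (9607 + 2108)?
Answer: -41254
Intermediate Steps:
q = -29539 (q = -18920 - 10619 = -29539)
q - (9607 + 2108) = -29539 - (9607 + 2108) = -29539 - 1*11715 = -29539 - 11715 = -41254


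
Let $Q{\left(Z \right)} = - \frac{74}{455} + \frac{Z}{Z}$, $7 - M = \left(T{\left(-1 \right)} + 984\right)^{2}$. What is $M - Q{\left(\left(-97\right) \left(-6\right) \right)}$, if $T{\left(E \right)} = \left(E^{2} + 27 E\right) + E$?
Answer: $- \frac{416708491}{455} \approx -9.1584 \cdot 10^{5}$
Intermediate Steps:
$T{\left(E \right)} = E^{2} + 28 E$
$M = -915842$ ($M = 7 - \left(- (28 - 1) + 984\right)^{2} = 7 - \left(\left(-1\right) 27 + 984\right)^{2} = 7 - \left(-27 + 984\right)^{2} = 7 - 957^{2} = 7 - 915849 = -915842$)
$Q{\left(Z \right)} = \frac{381}{455}$ ($Q{\left(Z \right)} = \left(-74\right) \frac{1}{455} + 1 = - \frac{74}{455} + 1 = \frac{381}{455}$)
$M - Q{\left(\left(-97\right) \left(-6\right) \right)} = -915842 - \frac{381}{455} = - \frac{416708491}{455}$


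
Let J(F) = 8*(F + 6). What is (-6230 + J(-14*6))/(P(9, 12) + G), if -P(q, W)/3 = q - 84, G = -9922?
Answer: 6854/9697 ≈ 0.70682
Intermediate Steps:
P(q, W) = 252 - 3*q (P(q, W) = -3*(q - 84) = -3*(-84 + q) = 252 - 3*q)
J(F) = 48 + 8*F (J(F) = 8*(6 + F) = 48 + 8*F)
(-6230 + J(-14*6))/(P(9, 12) + G) = (-6230 + (48 + 8*(-14*6)))/((252 - 3*9) - 9922) = (-6230 + (48 + 8*(-84)))/((252 - 27) - 9922) = (-6230 + (48 - 672))/(225 - 9922) = (-6230 - 624)/(-9697) = -6854*(-1/9697) = 6854/9697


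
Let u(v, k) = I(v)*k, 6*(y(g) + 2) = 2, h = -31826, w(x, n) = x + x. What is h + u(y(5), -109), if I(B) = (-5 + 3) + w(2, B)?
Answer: -32044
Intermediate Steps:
w(x, n) = 2*x
I(B) = 2 (I(B) = (-5 + 3) + 2*2 = -2 + 4 = 2)
y(g) = -5/3 (y(g) = -2 + (⅙)*2 = -2 + ⅓ = -5/3)
u(v, k) = 2*k
h + u(y(5), -109) = -31826 + 2*(-109) = -31826 - 218 = -32044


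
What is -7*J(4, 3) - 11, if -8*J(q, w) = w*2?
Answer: -23/4 ≈ -5.7500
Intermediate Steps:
J(q, w) = -w/4 (J(q, w) = -w*2/8 = -w/4)
-7*J(4, 3) - 11 = -(-7)*3/4 - 11 = -7*(-¾) - 11 = 21/4 - 11 = -23/4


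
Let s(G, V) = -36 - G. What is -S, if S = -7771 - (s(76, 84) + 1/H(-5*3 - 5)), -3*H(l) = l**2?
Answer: 3063597/400 ≈ 7659.0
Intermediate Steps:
H(l) = -l**2/3
S = -3063597/400 (S = -7771 - ((-36 - 1*76) + 1/(-(-5*3 - 5)**2/3)) = -7771 - ((-36 - 76) + 1/(-(-15 - 5)**2/3)) = -7771 - (-112 + 1/(-1/3*(-20)**2)) = -7771 - (-112 + 1/(-1/3*400)) = -7771 - (-112 + 1/(-400/3)) = -7771 - (-112 - 3/400) = -7771 - 1*(-44803/400) = -7771 + 44803/400 = -3063597/400 ≈ -7659.0)
-S = -1*(-3063597/400) = 3063597/400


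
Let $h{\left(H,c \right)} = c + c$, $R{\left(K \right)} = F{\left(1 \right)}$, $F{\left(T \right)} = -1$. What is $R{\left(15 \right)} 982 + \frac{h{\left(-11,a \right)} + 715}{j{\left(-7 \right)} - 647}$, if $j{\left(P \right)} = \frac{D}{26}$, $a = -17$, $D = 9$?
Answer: $- \frac{16528072}{16813} \approx -983.05$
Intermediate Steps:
$j{\left(P \right)} = \frac{9}{26}$
$R{\left(K \right)} = -1$
$h{\left(H,c \right)} = 2 c$
$R{\left(15 \right)} 982 + \frac{h{\left(-11,a \right)} + 715}{j{\left(-7 \right)} - 647} = \left(-1\right) 982 + \frac{2 \left(-17\right) + 715}{\frac{9}{26} - 647} = -982 + \frac{-34 + 715}{- \frac{16813}{26}} = -982 + 681 \left(- \frac{26}{16813}\right) = -982 - \frac{17706}{16813} = - \frac{16528072}{16813}$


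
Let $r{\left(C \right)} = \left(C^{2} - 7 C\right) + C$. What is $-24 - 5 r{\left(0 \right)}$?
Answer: $-24$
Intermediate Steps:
$r{\left(C \right)} = C^{2} - 6 C$
$-24 - 5 r{\left(0 \right)} = -24 - 5 \cdot 0 \left(-6 + 0\right) = -24 - 5 \cdot 0 \left(-6\right) = -24 - 0 = -24 + 0 = -24$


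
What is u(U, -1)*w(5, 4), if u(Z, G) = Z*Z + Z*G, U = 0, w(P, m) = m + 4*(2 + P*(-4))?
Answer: 0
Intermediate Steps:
w(P, m) = 8 + m - 16*P (w(P, m) = m + 4*(2 - 4*P) = m + (8 - 16*P) = 8 + m - 16*P)
u(Z, G) = Z² + G*Z
u(U, -1)*w(5, 4) = (0*(-1 + 0))*(8 + 4 - 16*5) = (0*(-1))*(8 + 4 - 80) = 0*(-68) = 0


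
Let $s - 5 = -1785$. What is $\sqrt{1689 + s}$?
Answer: $i \sqrt{91} \approx 9.5394 i$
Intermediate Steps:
$s = -1780$ ($s = 5 - 1785 = -1780$)
$\sqrt{1689 + s} = \sqrt{1689 - 1780} = \sqrt{-91} = i \sqrt{91}$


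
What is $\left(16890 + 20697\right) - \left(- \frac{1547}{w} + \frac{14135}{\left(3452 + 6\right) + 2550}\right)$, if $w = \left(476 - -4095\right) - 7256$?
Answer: $\frac{606286691909}{16131480} \approx 37584.0$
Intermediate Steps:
$w = -2685$ ($w = \left(476 + 4095\right) - 7256 = 4571 - 7256 = -2685$)
$\left(16890 + 20697\right) - \left(- \frac{1547}{w} + \frac{14135}{\left(3452 + 6\right) + 2550}\right) = \left(16890 + 20697\right) + \left(- \frac{14135}{\left(3452 + 6\right) + 2550} + \frac{1547}{-2685}\right) = 37587 + \left(- \frac{14135}{3458 + 2550} + 1547 \left(- \frac{1}{2685}\right)\right) = 37587 - \left(\frac{1547}{2685} + \frac{14135}{6008}\right) = 37587 - \frac{47246851}{16131480} = \frac{606286691909}{16131480}$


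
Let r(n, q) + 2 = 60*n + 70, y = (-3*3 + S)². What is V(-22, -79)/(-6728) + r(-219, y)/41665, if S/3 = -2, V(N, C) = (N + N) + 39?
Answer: -87740091/280322120 ≈ -0.31300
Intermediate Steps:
V(N, C) = 39 + 2*N (V(N, C) = 2*N + 39 = 39 + 2*N)
S = -6 (S = 3*(-2) = -6)
y = 225 (y = (-3*3 - 6)² = (-9 - 6)² = (-15)² = 225)
r(n, q) = 68 + 60*n (r(n, q) = -2 + (60*n + 70) = -2 + (70 + 60*n) = 68 + 60*n)
V(-22, -79)/(-6728) + r(-219, y)/41665 = (39 + 2*(-22))/(-6728) + (68 + 60*(-219))/41665 = (39 - 44)*(-1/6728) + (68 - 13140)*(1/41665) = -5*(-1/6728) - 13072*1/41665 = 5/6728 - 13072/41665 = -87740091/280322120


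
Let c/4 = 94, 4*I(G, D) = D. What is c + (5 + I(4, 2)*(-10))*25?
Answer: 376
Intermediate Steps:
I(G, D) = D/4
c = 376 (c = 4*94 = 376)
c + (5 + I(4, 2)*(-10))*25 = 376 + (5 + ((1/4)*2)*(-10))*25 = 376 + (5 + (1/2)*(-10))*25 = 376 + (5 - 5)*25 = 376 + 0*25 = 376 + 0 = 376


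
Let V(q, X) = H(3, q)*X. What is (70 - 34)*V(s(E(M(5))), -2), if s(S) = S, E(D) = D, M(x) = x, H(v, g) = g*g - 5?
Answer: -1440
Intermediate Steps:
H(v, g) = -5 + g² (H(v, g) = g² - 5 = -5 + g²)
V(q, X) = X*(-5 + q²) (V(q, X) = (-5 + q²)*X = X*(-5 + q²))
(70 - 34)*V(s(E(M(5))), -2) = (70 - 34)*(-2*(-5 + 5²)) = 36*(-2*(-5 + 25)) = 36*(-2*20) = 36*(-40) = -1440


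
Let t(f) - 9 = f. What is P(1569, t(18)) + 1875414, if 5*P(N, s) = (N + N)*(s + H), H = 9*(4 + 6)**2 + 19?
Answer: 12345618/5 ≈ 2.4691e+6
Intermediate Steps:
t(f) = 9 + f
H = 919 (H = 9*10**2 + 19 = 9*100 + 19 = 900 + 19 = 919)
P(N, s) = 2*N*(919 + s)/5 (P(N, s) = ((N + N)*(s + 919))/5 = ((2*N)*(919 + s))/5 = (2*N*(919 + s))/5 = 2*N*(919 + s)/5)
P(1569, t(18)) + 1875414 = (2/5)*1569*(919 + (9 + 18)) + 1875414 = (2/5)*1569*(919 + 27) + 1875414 = (2/5)*1569*946 + 1875414 = 2968548/5 + 1875414 = 12345618/5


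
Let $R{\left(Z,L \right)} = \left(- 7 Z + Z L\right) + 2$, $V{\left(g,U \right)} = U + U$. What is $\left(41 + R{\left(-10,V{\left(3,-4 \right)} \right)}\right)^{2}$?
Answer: $37249$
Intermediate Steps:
$V{\left(g,U \right)} = 2 U$
$R{\left(Z,L \right)} = 2 - 7 Z + L Z$ ($R{\left(Z,L \right)} = \left(- 7 Z + L Z\right) + 2 = 2 - 7 Z + L Z$)
$\left(41 + R{\left(-10,V{\left(3,-4 \right)} \right)}\right)^{2} = \left(41 + \left(2 - -70 + 2 \left(-4\right) \left(-10\right)\right)\right)^{2} = \left(41 + \left(2 + 70 - -80\right)\right)^{2} = \left(41 + \left(2 + 70 + 80\right)\right)^{2} = \left(41 + 152\right)^{2} = 193^{2} = 37249$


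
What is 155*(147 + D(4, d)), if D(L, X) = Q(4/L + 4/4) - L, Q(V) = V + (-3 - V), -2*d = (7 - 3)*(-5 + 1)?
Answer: 21700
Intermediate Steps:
d = 8 (d = -(7 - 3)*(-5 + 1)/2 = -2*(-4) = -½*(-16) = 8)
Q(V) = -3
D(L, X) = -3 - L
155*(147 + D(4, d)) = 155*(147 + (-3 - 1*4)) = 155*(147 + (-3 - 4)) = 155*(147 - 7) = 155*140 = 21700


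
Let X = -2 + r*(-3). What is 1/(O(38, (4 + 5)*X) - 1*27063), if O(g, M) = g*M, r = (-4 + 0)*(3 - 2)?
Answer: -1/23643 ≈ -4.2296e-5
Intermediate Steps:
r = -4 (r = -4*1 = -4)
X = 10 (X = -2 - 4*(-3) = -2 + 12 = 10)
O(g, M) = M*g
1/(O(38, (4 + 5)*X) - 1*27063) = 1/(((4 + 5)*10)*38 - 1*27063) = 1/((9*10)*38 - 27063) = 1/(90*38 - 27063) = 1/(3420 - 27063) = 1/(-23643) = -1/23643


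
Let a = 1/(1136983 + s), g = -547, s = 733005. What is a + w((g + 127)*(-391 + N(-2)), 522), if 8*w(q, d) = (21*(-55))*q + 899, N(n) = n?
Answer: -89125218037295/3739976 ≈ -2.3830e+7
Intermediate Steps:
w(q, d) = 899/8 - 1155*q/8 (w(q, d) = ((21*(-55))*q + 899)/8 = (-1155*q + 899)/8 = (899 - 1155*q)/8 = 899/8 - 1155*q/8)
a = 1/1869988 (a = 1/(1136983 + 733005) = 1/1869988 ≈ 5.3476e-7)
a + w((g + 127)*(-391 + N(-2)), 522) = 1/1869988 + (899/8 - 1155*(-547 + 127)*(-391 - 2)/8) = 1/1869988 + (899/8 - (-121275)*(-393)/2) = 1/1869988 + (899/8 - 1155/8*165060) = 1/1869988 + (899/8 - 47661075/2) = 1/1869988 - 190643401/8 = -89125218037295/3739976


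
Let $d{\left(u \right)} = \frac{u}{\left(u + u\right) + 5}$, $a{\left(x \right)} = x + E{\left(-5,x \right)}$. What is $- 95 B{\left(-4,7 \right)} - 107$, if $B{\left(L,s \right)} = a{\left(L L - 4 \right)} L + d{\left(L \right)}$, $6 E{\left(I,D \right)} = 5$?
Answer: $4643$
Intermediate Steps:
$E{\left(I,D \right)} = \frac{5}{6}$ ($E{\left(I,D \right)} = \frac{1}{6} \cdot 5 = \frac{5}{6}$)
$a{\left(x \right)} = \frac{5}{6} + x$ ($a{\left(x \right)} = x + \frac{5}{6} = \frac{5}{6} + x$)
$d{\left(u \right)} = \frac{u}{5 + 2 u}$ ($d{\left(u \right)} = \frac{u}{2 u + 5} = \frac{u}{5 + 2 u}$)
$B{\left(L,s \right)} = \frac{L}{5 + 2 L} + L \left(- \frac{19}{6} + L^{2}\right)$ ($B{\left(L,s \right)} = \left(\frac{5}{6} + \left(L L - 4\right)\right) L + \frac{L}{5 + 2 L} = \left(\frac{5}{6} + \left(L^{2} - 4\right)\right) L + \frac{L}{5 + 2 L} = \left(\frac{5}{6} + \left(-4 + L^{2}\right)\right) L + \frac{L}{5 + 2 L} = \left(- \frac{19}{6} + L^{2}\right) L + \frac{L}{5 + 2 L} = L \left(- \frac{19}{6} + L^{2}\right) + \frac{L}{5 + 2 L} = \frac{L}{5 + 2 L} + L \left(- \frac{19}{6} + L^{2}\right)$)
$- 95 B{\left(-4,7 \right)} - 107 = - 95 \cdot \frac{1}{6} \left(-4\right) \frac{1}{5 + 2 \left(-4\right)} \left(6 + \left(-19 + 6 \left(-4\right)^{2}\right) \left(5 + 2 \left(-4\right)\right)\right) - 107 = - 95 \cdot \frac{1}{6} \left(-4\right) \frac{1}{5 - 8} \left(6 + \left(-19 + 6 \cdot 16\right) \left(5 - 8\right)\right) - 107 = - 95 \cdot \frac{1}{6} \left(-4\right) \frac{1}{-3} \left(6 + \left(-19 + 96\right) \left(-3\right)\right) - 107 = - 95 \cdot \frac{1}{6} \left(-4\right) \left(- \frac{1}{3}\right) \left(6 + 77 \left(-3\right)\right) - 107 = - 95 \cdot \frac{1}{6} \left(-4\right) \left(- \frac{1}{3}\right) \left(6 - 231\right) - 107 = - 95 \cdot \frac{1}{6} \left(-4\right) \left(- \frac{1}{3}\right) \left(-225\right) - 107 = \left(-95\right) \left(-50\right) - 107 = 4750 - 107 = 4643$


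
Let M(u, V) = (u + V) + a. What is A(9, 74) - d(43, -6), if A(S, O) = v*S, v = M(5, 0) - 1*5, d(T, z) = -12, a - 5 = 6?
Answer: 111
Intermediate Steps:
a = 11 (a = 5 + 6 = 11)
M(u, V) = 11 + V + u (M(u, V) = (u + V) + 11 = (V + u) + 11 = 11 + V + u)
v = 11 (v = (11 + 0 + 5) - 1*5 = 16 - 5 = 11)
A(S, O) = 11*S
A(9, 74) - d(43, -6) = 11*9 - 1*(-12) = 99 + 12 = 111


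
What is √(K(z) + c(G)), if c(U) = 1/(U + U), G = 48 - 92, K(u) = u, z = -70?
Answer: I*√135542/44 ≈ 8.3673*I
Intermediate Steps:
G = -44
c(U) = 1/(2*U)
√(K(z) + c(G)) = √(-70 + (½)/(-44)) = √(-70 + (½)*(-1/44)) = √(-70 - 1/88) = √(-6161/88) = I*√135542/44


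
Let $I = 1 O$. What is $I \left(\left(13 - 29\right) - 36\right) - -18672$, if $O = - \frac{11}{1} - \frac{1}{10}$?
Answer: $\frac{96246}{5} \approx 19249.0$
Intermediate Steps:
$O = - \frac{111}{10}$ ($O = \left(-11\right) 1 - \frac{1}{10} = -11 - \frac{1}{10} = - \frac{111}{10} \approx -11.1$)
$I = - \frac{111}{10}$ ($I = 1 \left(- \frac{111}{10}\right) = - \frac{111}{10} \approx -11.1$)
$I \left(\left(13 - 29\right) - 36\right) - -18672 = - \frac{111 \left(\left(13 - 29\right) - 36\right)}{10} - -18672 = - \frac{111 \left(-16 - 36\right)}{10} + 18672 = \left(- \frac{111}{10}\right) \left(-52\right) + 18672 = \frac{2886}{5} + 18672 = \frac{96246}{5}$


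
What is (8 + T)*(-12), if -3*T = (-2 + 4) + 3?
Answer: -76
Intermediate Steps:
T = -5/3 (T = -((-2 + 4) + 3)/3 = -(2 + 3)/3 = -1/3*5 = -5/3 ≈ -1.6667)
(8 + T)*(-12) = (8 - 5/3)*(-12) = (19/3)*(-12) = -76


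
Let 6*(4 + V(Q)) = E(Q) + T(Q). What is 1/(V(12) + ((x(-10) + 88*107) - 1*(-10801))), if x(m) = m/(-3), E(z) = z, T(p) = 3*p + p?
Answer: 3/60679 ≈ 4.9440e-5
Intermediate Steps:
T(p) = 4*p
x(m) = -m/3 (x(m) = m*(-⅓) = -m/3)
V(Q) = -4 + 5*Q/6 (V(Q) = -4 + (Q + 4*Q)/6 = -4 + (5*Q)/6 = -4 + 5*Q/6)
1/(V(12) + ((x(-10) + 88*107) - 1*(-10801))) = 1/((-4 + (⅚)*12) + ((-⅓*(-10) + 88*107) - 1*(-10801))) = 1/((-4 + 10) + ((10/3 + 9416) + 10801)) = 1/(6 + (28258/3 + 10801)) = 1/(6 + 60661/3) = 1/(60679/3) = 3/60679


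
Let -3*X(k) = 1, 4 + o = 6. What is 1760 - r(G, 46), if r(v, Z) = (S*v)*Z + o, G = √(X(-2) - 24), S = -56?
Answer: 1758 + 2576*I*√219/3 ≈ 1758.0 + 12707.0*I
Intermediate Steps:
o = 2 (o = -4 + 6 = 2)
X(k) = -⅓ (X(k) = -⅓*1 = -⅓)
G = I*√219/3 (G = √(-⅓ - 24) = √(-73/3) = I*√219/3 ≈ 4.9329*I)
r(v, Z) = 2 - 56*Z*v (r(v, Z) = (-56*v)*Z + 2 = -56*Z*v + 2 = 2 - 56*Z*v)
1760 - r(G, 46) = 1760 - (2 - 56*46*I*√219/3) = 1760 - (2 - 2576*I*√219/3) = 1760 + (-2 + 2576*I*√219/3) = 1758 + 2576*I*√219/3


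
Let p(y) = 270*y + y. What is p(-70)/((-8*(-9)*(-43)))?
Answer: 9485/1548 ≈ 6.1273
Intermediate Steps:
p(y) = 271*y
p(-70)/((-8*(-9)*(-43))) = (271*(-70))/((-8*(-9)*(-43))) = -18970/(72*(-43)) = -18970/(-3096) = -18970*(-1/3096) = 9485/1548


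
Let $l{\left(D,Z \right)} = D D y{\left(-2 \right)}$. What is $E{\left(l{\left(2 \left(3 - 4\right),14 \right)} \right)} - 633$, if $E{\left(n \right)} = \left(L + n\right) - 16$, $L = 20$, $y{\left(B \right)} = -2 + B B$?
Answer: $-621$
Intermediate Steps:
$y{\left(B \right)} = -2 + B^{2}$
$l{\left(D,Z \right)} = 2 D^{2}$ ($l{\left(D,Z \right)} = D D \left(-2 + \left(-2\right)^{2}\right) = D^{2} \left(-2 + 4\right) = D^{2} \cdot 2 = 2 D^{2}$)
$E{\left(n \right)} = 4 + n$ ($E{\left(n \right)} = \left(20 + n\right) - 16 = 4 + n$)
$E{\left(l{\left(2 \left(3 - 4\right),14 \right)} \right)} - 633 = \left(4 + 2 \left(2 \left(3 - 4\right)\right)^{2}\right) - 633 = \left(4 + 2 \left(2 \left(-1\right)\right)^{2}\right) - 633 = \left(4 + 2 \left(-2\right)^{2}\right) - 633 = \left(4 + 2 \cdot 4\right) - 633 = \left(4 + 8\right) - 633 = 12 - 633 = -621$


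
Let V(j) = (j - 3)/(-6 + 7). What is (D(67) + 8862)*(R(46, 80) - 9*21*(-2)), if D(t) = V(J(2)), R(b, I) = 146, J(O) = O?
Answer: 4643164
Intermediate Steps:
V(j) = -3 + j (V(j) = (-3 + j)/1 = (-3 + j)*1 = -3 + j)
D(t) = -1 (D(t) = -3 + 2 = -1)
(D(67) + 8862)*(R(46, 80) - 9*21*(-2)) = (-1 + 8862)*(146 - 9*21*(-2)) = 8861*(146 - 189*(-2)) = 8861*(146 + 378) = 8861*524 = 4643164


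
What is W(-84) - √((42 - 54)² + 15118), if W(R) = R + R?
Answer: -168 - √15262 ≈ -291.54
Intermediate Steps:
W(R) = 2*R
W(-84) - √((42 - 54)² + 15118) = 2*(-84) - √((42 - 54)² + 15118) = -168 - √((-12)² + 15118) = -168 - √(144 + 15118) = -168 - √15262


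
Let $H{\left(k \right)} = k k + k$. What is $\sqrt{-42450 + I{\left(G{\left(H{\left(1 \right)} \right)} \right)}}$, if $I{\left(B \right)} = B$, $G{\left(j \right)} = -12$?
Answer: $3 i \sqrt{4718} \approx 206.06 i$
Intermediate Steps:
$H{\left(k \right)} = k + k^{2}$ ($H{\left(k \right)} = k^{2} + k = k + k^{2}$)
$\sqrt{-42450 + I{\left(G{\left(H{\left(1 \right)} \right)} \right)}} = \sqrt{-42450 - 12} = \sqrt{-42462} = 3 i \sqrt{4718}$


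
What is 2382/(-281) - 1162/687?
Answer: -1962956/193047 ≈ -10.168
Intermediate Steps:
2382/(-281) - 1162/687 = 2382*(-1/281) - 1162*1/687 = -2382/281 - 1162/687 = -1962956/193047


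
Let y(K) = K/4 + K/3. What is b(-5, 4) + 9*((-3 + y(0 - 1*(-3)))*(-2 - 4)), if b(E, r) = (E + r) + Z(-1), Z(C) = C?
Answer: 131/2 ≈ 65.500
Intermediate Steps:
b(E, r) = -1 + E + r (b(E, r) = (E + r) - 1 = -1 + E + r)
y(K) = 7*K/12 (y(K) = K*(¼) + K*(⅓) = K/4 + K/3 = 7*K/12)
b(-5, 4) + 9*((-3 + y(0 - 1*(-3)))*(-2 - 4)) = (-1 - 5 + 4) + 9*((-3 + 7*(0 - 1*(-3))/12)*(-2 - 4)) = -2 + 9*((-3 + 7*(0 + 3)/12)*(-6)) = -2 + 9*((-3 + (7/12)*3)*(-6)) = -2 + 9*((-3 + 7/4)*(-6)) = -2 + 9*(-5/4*(-6)) = -2 + 9*(15/2) = -2 + 135/2 = 131/2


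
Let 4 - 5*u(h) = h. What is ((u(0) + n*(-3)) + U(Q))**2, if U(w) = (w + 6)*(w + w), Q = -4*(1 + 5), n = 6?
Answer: 17926756/25 ≈ 7.1707e+5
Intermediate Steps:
u(h) = 4/5 - h/5
Q = -24 (Q = -4*6 = -24)
U(w) = 2*w*(6 + w) (U(w) = (6 + w)*(2*w) = 2*w*(6 + w))
((u(0) + n*(-3)) + U(Q))**2 = (((4/5 - 1/5*0) + 6*(-3)) + 2*(-24)*(6 - 24))**2 = (((4/5 + 0) - 18) + 2*(-24)*(-18))**2 = ((4/5 - 18) + 864)**2 = (-86/5 + 864)**2 = (4234/5)**2 = 17926756/25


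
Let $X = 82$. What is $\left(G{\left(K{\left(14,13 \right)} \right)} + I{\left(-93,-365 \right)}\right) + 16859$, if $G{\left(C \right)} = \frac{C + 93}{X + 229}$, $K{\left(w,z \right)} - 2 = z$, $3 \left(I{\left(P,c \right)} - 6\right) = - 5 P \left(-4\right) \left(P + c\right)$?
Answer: $\frac{93556683}{311} \approx 3.0083 \cdot 10^{5}$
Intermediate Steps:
$I{\left(P,c \right)} = 6 + \frac{20 P \left(P + c\right)}{3}$ ($I{\left(P,c \right)} = 6 + \frac{- 5 P \left(-4\right) \left(P + c\right)}{3} = 6 + \frac{20 P \left(P + c\right)}{3}$)
$K{\left(w,z \right)} = 2 + z$
$G{\left(C \right)} = \frac{93}{311} + \frac{C}{311}$ ($G{\left(C \right)} = \frac{C + 93}{82 + 229} = \frac{93 + C}{311} = \left(93 + C\right) \frac{1}{311} = \frac{93}{311} + \frac{C}{311}$)
$\left(G{\left(K{\left(14,13 \right)} \right)} + I{\left(-93,-365 \right)}\right) + 16859 = \left(\left(\frac{93}{311} + \frac{2 + 13}{311}\right) + \left(6 + \frac{20 \left(-93\right)^{2}}{3} + \frac{20}{3} \left(-93\right) \left(-365\right)\right)\right) + 16859 = \left(\left(\frac{93}{311} + \frac{1}{311} \cdot 15\right) + \left(6 + \frac{20}{3} \cdot 8649 + 226300\right)\right) + 16859 = \left(\left(\frac{93}{311} + \frac{15}{311}\right) + \left(6 + 57660 + 226300\right)\right) + 16859 = \left(\frac{108}{311} + 283966\right) + 16859 = \frac{88313534}{311} + 16859 = \frac{93556683}{311}$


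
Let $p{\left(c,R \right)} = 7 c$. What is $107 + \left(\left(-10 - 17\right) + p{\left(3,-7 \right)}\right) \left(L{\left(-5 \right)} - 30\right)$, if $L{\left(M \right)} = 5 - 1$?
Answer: $263$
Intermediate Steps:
$L{\left(M \right)} = 4$
$107 + \left(\left(-10 - 17\right) + p{\left(3,-7 \right)}\right) \left(L{\left(-5 \right)} - 30\right) = 107 + \left(\left(-10 - 17\right) + 7 \cdot 3\right) \left(4 - 30\right) = 107 + \left(\left(-10 - 17\right) + 21\right) \left(-26\right) = 107 + \left(-27 + 21\right) \left(-26\right) = 107 - -156 = 107 + 156 = 263$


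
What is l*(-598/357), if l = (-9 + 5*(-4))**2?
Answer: -502918/357 ≈ -1408.7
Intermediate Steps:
l = 841 (l = (-9 - 20)**2 = (-29)**2 = 841)
l*(-598/357) = 841*(-598/357) = -502918/357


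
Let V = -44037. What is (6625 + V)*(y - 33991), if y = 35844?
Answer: -69324436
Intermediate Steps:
(6625 + V)*(y - 33991) = (6625 - 44037)*(35844 - 33991) = -37412*1853 = -69324436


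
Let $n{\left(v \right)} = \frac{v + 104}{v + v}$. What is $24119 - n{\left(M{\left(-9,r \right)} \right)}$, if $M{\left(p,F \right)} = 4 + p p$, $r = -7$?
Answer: $\frac{4100041}{170} \approx 24118.0$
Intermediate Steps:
$M{\left(p,F \right)} = 4 + p^{2}$
$n{\left(v \right)} = \frac{104 + v}{2 v}$
$24119 - n{\left(M{\left(-9,r \right)} \right)} = 24119 - \frac{104 + \left(4 + \left(-9\right)^{2}\right)}{2 \left(4 + \left(-9\right)^{2}\right)} = 24119 - \frac{104 + \left(4 + 81\right)}{2 \left(4 + 81\right)} = 24119 - \frac{104 + 85}{2 \cdot 85} = 24119 - \frac{1}{2} \cdot \frac{1}{85} \cdot 189 = 24119 - \frac{189}{170} = \frac{4100041}{170}$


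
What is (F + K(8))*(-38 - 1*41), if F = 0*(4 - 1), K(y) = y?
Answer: -632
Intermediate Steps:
F = 0 (F = 0*3 = 0)
(F + K(8))*(-38 - 1*41) = (0 + 8)*(-38 - 1*41) = 8*(-38 - 41) = 8*(-79) = -632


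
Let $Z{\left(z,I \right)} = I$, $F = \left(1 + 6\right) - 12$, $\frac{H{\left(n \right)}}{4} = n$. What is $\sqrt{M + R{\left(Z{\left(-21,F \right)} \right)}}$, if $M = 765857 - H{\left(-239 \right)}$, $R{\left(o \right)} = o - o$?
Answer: $\sqrt{766813} \approx 875.68$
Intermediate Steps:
$H{\left(n \right)} = 4 n$
$F = -5$ ($F = 7 - 12 = -5$)
$R{\left(o \right)} = 0$
$M = 766813$ ($M = 765857 - 4 \left(-239\right) = 765857 - -956 = 765857 + 956 = 766813$)
$\sqrt{M + R{\left(Z{\left(-21,F \right)} \right)}} = \sqrt{766813 + 0} = \sqrt{766813}$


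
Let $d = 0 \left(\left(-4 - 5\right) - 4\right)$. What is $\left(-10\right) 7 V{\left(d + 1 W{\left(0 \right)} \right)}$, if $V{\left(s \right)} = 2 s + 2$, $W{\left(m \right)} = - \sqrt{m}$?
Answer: $-140$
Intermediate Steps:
$d = 0$ ($d = 0 \left(-9 - 4\right) = 0 \left(-13\right) = 0$)
$V{\left(s \right)} = 2 + 2 s$
$\left(-10\right) 7 V{\left(d + 1 W{\left(0 \right)} \right)} = \left(-10\right) 7 \left(2 + 2 \left(0 + 1 \left(- \sqrt{0}\right)\right)\right) = - 70 \left(2 + 2 \left(0 + 1 \left(\left(-1\right) 0\right)\right)\right) = - 70 \left(2 + 2 \left(0 + 1 \cdot 0\right)\right) = - 70 \left(2 + 2 \left(0 + 0\right)\right) = - 70 \left(2 + 2 \cdot 0\right) = - 70 \left(2 + 0\right) = \left(-70\right) 2 = -140$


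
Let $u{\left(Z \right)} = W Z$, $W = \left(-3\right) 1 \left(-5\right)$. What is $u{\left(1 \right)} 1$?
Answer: $15$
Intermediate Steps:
$W = 15$ ($W = \left(-3\right) \left(-5\right) = 15$)
$u{\left(Z \right)} = 15 Z$
$u{\left(1 \right)} 1 = 15 \cdot 1 \cdot 1 = 15 \cdot 1 = 15$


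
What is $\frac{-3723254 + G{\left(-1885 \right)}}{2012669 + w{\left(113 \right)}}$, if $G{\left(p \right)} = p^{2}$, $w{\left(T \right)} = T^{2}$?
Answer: $- \frac{170029}{2025438} \approx -0.083947$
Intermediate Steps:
$\frac{-3723254 + G{\left(-1885 \right)}}{2012669 + w{\left(113 \right)}} = \frac{-3723254 + \left(-1885\right)^{2}}{2012669 + 113^{2}} = \frac{-3723254 + 3553225}{2012669 + 12769} = - \frac{170029}{2025438}$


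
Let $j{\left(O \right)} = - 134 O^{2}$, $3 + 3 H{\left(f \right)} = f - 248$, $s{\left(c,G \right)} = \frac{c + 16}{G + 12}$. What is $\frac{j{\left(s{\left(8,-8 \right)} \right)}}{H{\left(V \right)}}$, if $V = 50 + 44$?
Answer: $\frac{14472}{157} \approx 92.178$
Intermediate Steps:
$s{\left(c,G \right)} = \frac{16 + c}{12 + G}$
$V = 94$
$H{\left(f \right)} = - \frac{251}{3} + \frac{f}{3}$ ($H{\left(f \right)} = -1 + \frac{f - 248}{3} = -1 + \frac{-248 + f}{3} = -1 + \left(- \frac{248}{3} + \frac{f}{3}\right) = - \frac{251}{3} + \frac{f}{3}$)
$\frac{j{\left(s{\left(8,-8 \right)} \right)}}{H{\left(V \right)}} = \frac{\left(-134\right) \left(\frac{16 + 8}{12 - 8}\right)^{2}}{- \frac{251}{3} + \frac{1}{3} \cdot 94} = \frac{\left(-134\right) \left(\frac{1}{4} \cdot 24\right)^{2}}{- \frac{251}{3} + \frac{94}{3}} = \frac{\left(-134\right) \left(\frac{1}{4} \cdot 24\right)^{2}}{- \frac{157}{3}} = - 134 \cdot 6^{2} \left(- \frac{3}{157}\right) = \left(-134\right) 36 \left(- \frac{3}{157}\right) = \left(-4824\right) \left(- \frac{3}{157}\right) = \frac{14472}{157}$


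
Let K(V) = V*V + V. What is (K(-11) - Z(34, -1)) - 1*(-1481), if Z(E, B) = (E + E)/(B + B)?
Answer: 1625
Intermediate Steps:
Z(E, B) = E/B (Z(E, B) = (2*E)/((2*B)) = (2*E)*(1/(2*B)) = E/B)
K(V) = V + V² (K(V) = V² + V = V + V²)
(K(-11) - Z(34, -1)) - 1*(-1481) = (-11*(1 - 11) - 34/(-1)) - 1*(-1481) = (-11*(-10) - 34*(-1)) + 1481 = (110 - 1*(-34)) + 1481 = (110 + 34) + 1481 = 144 + 1481 = 1625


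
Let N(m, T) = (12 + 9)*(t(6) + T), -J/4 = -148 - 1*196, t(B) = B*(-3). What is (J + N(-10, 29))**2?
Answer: 2582449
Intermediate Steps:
t(B) = -3*B
J = 1376 (J = -4*(-148 - 1*196) = -4*(-148 - 196) = -4*(-344) = 1376)
N(m, T) = -378 + 21*T (N(m, T) = (12 + 9)*(-3*6 + T) = 21*(-18 + T) = -378 + 21*T)
(J + N(-10, 29))**2 = (1376 + (-378 + 21*29))**2 = (1376 + (-378 + 609))**2 = (1376 + 231)**2 = 1607**2 = 2582449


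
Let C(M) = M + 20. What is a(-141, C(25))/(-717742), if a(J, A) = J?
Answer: 141/717742 ≈ 0.00019645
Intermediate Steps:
C(M) = 20 + M
a(-141, C(25))/(-717742) = -141/(-717742) = -141*(-1/717742) = 141/717742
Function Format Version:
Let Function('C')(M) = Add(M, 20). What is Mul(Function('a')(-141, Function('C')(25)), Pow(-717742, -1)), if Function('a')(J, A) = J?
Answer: Rational(141, 717742) ≈ 0.00019645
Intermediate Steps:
Function('C')(M) = Add(20, M)
Mul(Function('a')(-141, Function('C')(25)), Pow(-717742, -1)) = Mul(-141, Pow(-717742, -1)) = Mul(-141, Rational(-1, 717742)) = Rational(141, 717742)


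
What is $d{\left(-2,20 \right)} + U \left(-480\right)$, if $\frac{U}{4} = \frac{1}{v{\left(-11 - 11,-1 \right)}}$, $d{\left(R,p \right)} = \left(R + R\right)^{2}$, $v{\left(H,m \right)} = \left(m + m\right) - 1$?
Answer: $656$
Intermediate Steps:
$v{\left(H,m \right)} = -1 + 2 m$ ($v{\left(H,m \right)} = 2 m - 1 = -1 + 2 m$)
$d{\left(R,p \right)} = 4 R^{2}$ ($d{\left(R,p \right)} = \left(2 R\right)^{2} = 4 R^{2}$)
$U = - \frac{4}{3}$ ($U = \frac{4}{-1 + 2 \left(-1\right)} = \frac{4}{-1 - 2} = \frac{4}{-3} = 4 \left(- \frac{1}{3}\right) = - \frac{4}{3} \approx -1.3333$)
$d{\left(-2,20 \right)} + U \left(-480\right) = 4 \left(-2\right)^{2} - -640 = 4 \cdot 4 + 640 = 16 + 640 = 656$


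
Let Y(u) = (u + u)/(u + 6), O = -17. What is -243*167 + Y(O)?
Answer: -446357/11 ≈ -40578.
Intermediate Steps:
Y(u) = 2*u/(6 + u) (Y(u) = (2*u)/(6 + u) = 2*u/(6 + u))
-243*167 + Y(O) = -243*167 + 2*(-17)/(6 - 17) = -40581 + 2*(-17)/(-11) = -40581 + 2*(-17)*(-1/11) = -40581 + 34/11 = -446357/11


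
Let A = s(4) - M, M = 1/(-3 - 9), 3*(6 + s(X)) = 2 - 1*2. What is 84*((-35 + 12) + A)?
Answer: -2429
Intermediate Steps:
s(X) = -6 (s(X) = -6 + (2 - 1*2)/3 = -6 + (2 - 2)/3 = -6 + (⅓)*0 = -6 + 0 = -6)
M = -1/12 (M = 1/(-12) = -1/12 ≈ -0.083333)
A = -71/12 (A = -6 - 1*(-1/12) = -6 + 1/12 = -71/12 ≈ -5.9167)
84*((-35 + 12) + A) = 84*((-35 + 12) - 71/12) = 84*(-23 - 71/12) = 84*(-347/12) = -2429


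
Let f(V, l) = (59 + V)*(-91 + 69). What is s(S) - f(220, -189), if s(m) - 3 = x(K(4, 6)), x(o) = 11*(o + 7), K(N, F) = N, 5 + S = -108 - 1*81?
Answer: 6262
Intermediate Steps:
f(V, l) = -1298 - 22*V (f(V, l) = (59 + V)*(-22) = -1298 - 22*V)
S = -194 (S = -5 + (-108 - 1*81) = -5 + (-108 - 81) = -5 - 189 = -194)
x(o) = 77 + 11*o (x(o) = 11*(7 + o) = 77 + 11*o)
s(m) = 124 (s(m) = 3 + (77 + 11*4) = 3 + (77 + 44) = 3 + 121 = 124)
s(S) - f(220, -189) = 124 - (-1298 - 22*220) = 124 - (-1298 - 4840) = 124 - 1*(-6138) = 124 + 6138 = 6262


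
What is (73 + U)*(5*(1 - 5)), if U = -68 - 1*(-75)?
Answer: -1600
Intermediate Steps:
U = 7 (U = -68 + 75 = 7)
(73 + U)*(5*(1 - 5)) = (73 + 7)*(5*(1 - 5)) = 80*(5*(-4)) = 80*(-20) = -1600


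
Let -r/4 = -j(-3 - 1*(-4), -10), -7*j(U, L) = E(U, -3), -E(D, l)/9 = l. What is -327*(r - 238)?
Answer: 580098/7 ≈ 82871.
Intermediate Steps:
E(D, l) = -9*l
j(U, L) = -27/7 (j(U, L) = -(-9)*(-3)/7 = -1/7*27 = -27/7)
r = -108/7 (r = -(-4)*(-27)/7 = -4*27/7 = -108/7 ≈ -15.429)
-327*(r - 238) = -327*(-108/7 - 238) = -327*(-1774/7) = 580098/7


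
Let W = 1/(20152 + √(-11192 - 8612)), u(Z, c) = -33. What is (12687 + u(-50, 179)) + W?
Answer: 1284769824496/101530727 - I*√4951/203061454 ≈ 12654.0 - 3.4651e-7*I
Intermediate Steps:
W = 1/(20152 + 2*I*√4951) (W = 1/(20152 + √(-19804)) = 1/(20152 + 2*I*√4951) ≈ 4.962e-5 - 3.465e-7*I)
(12687 + u(-50, 179)) + W = (12687 - 33) + (5038/101530727 - I*√4951/203061454) = 12654 + (5038/101530727 - I*√4951/203061454) = 1284769824496/101530727 - I*√4951/203061454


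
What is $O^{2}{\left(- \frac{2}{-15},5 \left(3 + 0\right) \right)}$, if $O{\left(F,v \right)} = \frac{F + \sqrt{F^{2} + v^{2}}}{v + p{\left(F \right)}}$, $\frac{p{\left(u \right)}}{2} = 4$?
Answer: $\frac{\left(2 + \sqrt{50629}\right)^{2}}{119025} \approx 0.43296$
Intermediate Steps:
$p{\left(u \right)} = 8$ ($p{\left(u \right)} = 2 \cdot 4 = 8$)
$O{\left(F,v \right)} = \frac{F + \sqrt{F^{2} + v^{2}}}{8 + v}$ ($O{\left(F,v \right)} = \frac{F + \sqrt{F^{2} + v^{2}}}{v + 8} = \frac{F + \sqrt{F^{2} + v^{2}}}{8 + v}$)
$O^{2}{\left(- \frac{2}{-15},5 \left(3 + 0\right) \right)} = \left(\frac{- \frac{2}{-15} + \sqrt{\left(- \frac{2}{-15}\right)^{2} + \left(5 \left(3 + 0\right)\right)^{2}}}{8 + 5 \left(3 + 0\right)}\right)^{2} = \left(\frac{\left(-2\right) \left(- \frac{1}{15}\right) + \sqrt{\left(\left(-2\right) \left(- \frac{1}{15}\right)\right)^{2} + \left(5 \cdot 3\right)^{2}}}{8 + 5 \cdot 3}\right)^{2} = \left(\frac{\frac{2}{15} + \sqrt{\left(\frac{2}{15}\right)^{2} + 15^{2}}}{8 + 15}\right)^{2} = \left(\frac{\frac{2}{15} + \sqrt{\frac{4}{225} + 225}}{23}\right)^{2} = \left(\frac{\frac{2}{15} + \sqrt{\frac{50629}{225}}}{23}\right)^{2} = \left(\frac{\frac{2}{15} + \frac{\sqrt{50629}}{15}}{23}\right)^{2} = \left(\frac{2}{345} + \frac{\sqrt{50629}}{345}\right)^{2}$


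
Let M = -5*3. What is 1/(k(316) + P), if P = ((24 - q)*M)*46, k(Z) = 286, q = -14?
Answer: -1/25934 ≈ -3.8559e-5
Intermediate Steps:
M = -15
P = -26220 (P = ((24 - 1*(-14))*(-15))*46 = ((24 + 14)*(-15))*46 = (38*(-15))*46 = -570*46 = -26220)
1/(k(316) + P) = 1/(286 - 26220) = 1/(-25934) = -1/25934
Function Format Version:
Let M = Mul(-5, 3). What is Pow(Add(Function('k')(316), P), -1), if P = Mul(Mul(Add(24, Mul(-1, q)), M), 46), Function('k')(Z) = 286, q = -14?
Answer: Rational(-1, 25934) ≈ -3.8559e-5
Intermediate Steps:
M = -15
P = -26220 (P = Mul(Mul(Add(24, Mul(-1, -14)), -15), 46) = Mul(Mul(Add(24, 14), -15), 46) = Mul(Mul(38, -15), 46) = Mul(-570, 46) = -26220)
Pow(Add(Function('k')(316), P), -1) = Pow(Add(286, -26220), -1) = Pow(-25934, -1) = Rational(-1, 25934)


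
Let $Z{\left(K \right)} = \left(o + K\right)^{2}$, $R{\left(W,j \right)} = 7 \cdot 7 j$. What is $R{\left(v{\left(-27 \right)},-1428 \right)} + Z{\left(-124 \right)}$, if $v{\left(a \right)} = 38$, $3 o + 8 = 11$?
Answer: $-54843$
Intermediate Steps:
$o = 1$ ($o = - \frac{8}{3} + \frac{1}{3} \cdot 11 = - \frac{8}{3} + \frac{11}{3} = 1$)
$R{\left(W,j \right)} = 49 j$
$Z{\left(K \right)} = \left(1 + K\right)^{2}$
$R{\left(v{\left(-27 \right)},-1428 \right)} + Z{\left(-124 \right)} = 49 \left(-1428\right) + \left(1 - 124\right)^{2} = -69972 + \left(-123\right)^{2} = -69972 + 15129 = -54843$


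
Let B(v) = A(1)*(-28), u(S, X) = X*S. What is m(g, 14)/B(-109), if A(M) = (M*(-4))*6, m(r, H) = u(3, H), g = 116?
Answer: 1/16 ≈ 0.062500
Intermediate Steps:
u(S, X) = S*X
m(r, H) = 3*H
A(M) = -24*M (A(M) = -4*M*6 = -24*M)
B(v) = 672 (B(v) = -24*1*(-28) = -24*(-28) = 672)
m(g, 14)/B(-109) = (3*14)/672 = 42*(1/672) = 1/16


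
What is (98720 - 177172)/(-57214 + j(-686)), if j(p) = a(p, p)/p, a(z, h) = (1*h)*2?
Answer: 19613/14303 ≈ 1.3713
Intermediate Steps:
a(z, h) = 2*h (a(z, h) = h*2 = 2*h)
j(p) = 2 (j(p) = (2*p)/p = 2)
(98720 - 177172)/(-57214 + j(-686)) = (98720 - 177172)/(-57214 + 2) = -78452/(-57212) = -78452*(-1/57212) = 19613/14303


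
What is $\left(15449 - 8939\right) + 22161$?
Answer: $28671$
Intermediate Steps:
$\left(15449 - 8939\right) + 22161 = 6510 + 22161 = 28671$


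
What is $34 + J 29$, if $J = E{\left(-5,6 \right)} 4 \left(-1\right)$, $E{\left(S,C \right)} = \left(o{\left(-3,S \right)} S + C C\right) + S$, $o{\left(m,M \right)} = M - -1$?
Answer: $-5882$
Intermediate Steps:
$o{\left(m,M \right)} = 1 + M$ ($o{\left(m,M \right)} = M + 1 = 1 + M$)
$E{\left(S,C \right)} = S + C^{2} + S \left(1 + S\right)$ ($E{\left(S,C \right)} = \left(\left(1 + S\right) S + C C\right) + S = \left(S \left(1 + S\right) + C^{2}\right) + S = \left(C^{2} + S \left(1 + S\right)\right) + S = S + C^{2} + S \left(1 + S\right)$)
$J = -204$ ($J = \left(-5 + 6^{2} - 5 \left(1 - 5\right)\right) 4 \left(-1\right) = \left(-5 + 36 - -20\right) \left(-4\right) = \left(-5 + 36 + 20\right) \left(-4\right) = 51 \left(-4\right) = -204$)
$34 + J 29 = 34 - 5916 = -5882$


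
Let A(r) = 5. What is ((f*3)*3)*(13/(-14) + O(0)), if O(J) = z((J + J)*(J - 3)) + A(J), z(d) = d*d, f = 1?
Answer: 513/14 ≈ 36.643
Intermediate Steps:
z(d) = d²
O(J) = 5 + 4*J²*(-3 + J)² (O(J) = ((J + J)*(J - 3))² + 5 = ((2*J)*(-3 + J))² + 5 = (2*J*(-3 + J))² + 5 = 4*J²*(-3 + J)² + 5 = 5 + 4*J²*(-3 + J)²)
((f*3)*3)*(13/(-14) + O(0)) = ((1*3)*3)*(13/(-14) + (5 + 4*0²*(-3 + 0)²)) = (3*3)*(13*(-1/14) + (5 + 4*0*(-3)²)) = 9*(-13/14 + (5 + 4*0*9)) = 9*(-13/14 + (5 + 0)) = 9*(-13/14 + 5) = 9*(57/14) = 513/14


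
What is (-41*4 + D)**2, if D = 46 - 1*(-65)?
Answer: 2809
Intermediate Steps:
D = 111 (D = 46 + 65 = 111)
(-41*4 + D)**2 = (-41*4 + 111)**2 = (-164 + 111)**2 = (-53)**2 = 2809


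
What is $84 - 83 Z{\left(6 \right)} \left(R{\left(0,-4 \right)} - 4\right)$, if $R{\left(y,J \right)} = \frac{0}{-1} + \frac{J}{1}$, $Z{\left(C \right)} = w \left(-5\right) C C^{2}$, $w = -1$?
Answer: $717204$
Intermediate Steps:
$Z{\left(C \right)} = 5 C^{3}$ ($Z{\left(C \right)} = \left(-1\right) \left(-5\right) C C^{2} = 5 C C^{2} = 5 C^{3}$)
$R{\left(y,J \right)} = J$ ($R{\left(y,J \right)} = 0 \left(-1\right) + J 1 = 0 + J = J$)
$84 - 83 Z{\left(6 \right)} \left(R{\left(0,-4 \right)} - 4\right) = 84 - 83 \cdot 5 \cdot 6^{3} \left(-4 - 4\right) = 84 - 83 \cdot 5 \cdot 216 \left(-8\right) = 84 - 83 \cdot 1080 \left(-8\right) = 84 - -717120 = 84 + 717120 = 717204$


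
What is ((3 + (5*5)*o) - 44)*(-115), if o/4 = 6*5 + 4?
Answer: -386285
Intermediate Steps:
o = 136 (o = 4*(6*5 + 4) = 4*(30 + 4) = 4*34 = 136)
((3 + (5*5)*o) - 44)*(-115) = ((3 + (5*5)*136) - 44)*(-115) = ((3 + 25*136) - 44)*(-115) = ((3 + 3400) - 44)*(-115) = (3403 - 44)*(-115) = 3359*(-115) = -386285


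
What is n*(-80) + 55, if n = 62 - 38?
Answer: -1865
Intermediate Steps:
n = 24
n*(-80) + 55 = 24*(-80) + 55 = -1920 + 55 = -1865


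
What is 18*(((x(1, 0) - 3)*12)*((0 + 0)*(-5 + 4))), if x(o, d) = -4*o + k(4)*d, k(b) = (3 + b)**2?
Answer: 0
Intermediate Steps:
x(o, d) = -4*o + 49*d (x(o, d) = -4*o + (3 + 4)**2*d = -4*o + 7**2*d = -4*o + 49*d)
18*(((x(1, 0) - 3)*12)*((0 + 0)*(-5 + 4))) = 18*((((-4*1 + 49*0) - 3)*12)*((0 + 0)*(-5 + 4))) = 18*((((-4 + 0) - 3)*12)*(0*(-1))) = 18*(((-4 - 3)*12)*0) = 18*(-7*12*0) = 18*(-84*0) = 18*0 = 0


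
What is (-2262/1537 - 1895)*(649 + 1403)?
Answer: -206252676/53 ≈ -3.8916e+6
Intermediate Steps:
(-2262/1537 - 1895)*(649 + 1403) = (-2262*1/1537 - 1895)*2052 = (-78/53 - 1895)*2052 = -100513/53*2052 = -206252676/53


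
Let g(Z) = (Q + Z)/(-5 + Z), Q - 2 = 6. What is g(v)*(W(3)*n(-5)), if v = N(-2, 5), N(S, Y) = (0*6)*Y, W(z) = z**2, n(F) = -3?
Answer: 216/5 ≈ 43.200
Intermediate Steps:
Q = 8 (Q = 2 + 6 = 8)
N(S, Y) = 0 (N(S, Y) = 0*Y = 0)
v = 0
g(Z) = (8 + Z)/(-5 + Z)
g(v)*(W(3)*n(-5)) = ((8 + 0)/(-5 + 0))*(3**2*(-3)) = (8/(-5))*(9*(-3)) = -1/5*8*(-27) = -8/5*(-27) = 216/5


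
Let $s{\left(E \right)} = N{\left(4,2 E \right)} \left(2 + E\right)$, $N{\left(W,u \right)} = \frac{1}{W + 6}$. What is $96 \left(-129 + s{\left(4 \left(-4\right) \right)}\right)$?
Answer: $- \frac{62592}{5} \approx -12518.0$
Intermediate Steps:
$N{\left(W,u \right)} = \frac{1}{6 + W}$
$s{\left(E \right)} = \frac{1}{5} + \frac{E}{10}$ ($s{\left(E \right)} = \frac{2 + E}{6 + 4} = \frac{2 + E}{10} = \frac{1}{5} + \frac{E}{10}$)
$96 \left(-129 + s{\left(4 \left(-4\right) \right)}\right) = 96 \left(-129 + \left(\frac{1}{5} + \frac{4 \left(-4\right)}{10}\right)\right) = 96 \left(-129 + \left(\frac{1}{5} + \frac{1}{10} \left(-16\right)\right)\right) = 96 \left(-129 + \left(\frac{1}{5} - \frac{8}{5}\right)\right) = 96 \left(-129 - \frac{7}{5}\right) = 96 \left(- \frac{652}{5}\right) = - \frac{62592}{5}$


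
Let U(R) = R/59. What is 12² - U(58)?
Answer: 8438/59 ≈ 143.02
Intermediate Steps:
U(R) = R/59 (U(R) = R*(1/59) = R/59)
12² - U(58) = 12² - 58/59 = 144 - 1*58/59 = 144 - 58/59 = 8438/59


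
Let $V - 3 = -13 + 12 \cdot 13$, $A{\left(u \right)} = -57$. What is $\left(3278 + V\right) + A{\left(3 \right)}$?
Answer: $3367$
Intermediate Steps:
$V = 146$ ($V = 3 + \left(-13 + 12 \cdot 13\right) = 3 + \left(-13 + 156\right) = 3 + 143 = 146$)
$\left(3278 + V\right) + A{\left(3 \right)} = \left(3278 + 146\right) - 57 = 3424 - 57 = 3367$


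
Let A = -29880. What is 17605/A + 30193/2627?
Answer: 171183701/15698952 ≈ 10.904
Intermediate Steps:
17605/A + 30193/2627 = 17605/(-29880) + 30193/2627 = 17605*(-1/29880) + 30193*(1/2627) = -3521/5976 + 30193/2627 = 171183701/15698952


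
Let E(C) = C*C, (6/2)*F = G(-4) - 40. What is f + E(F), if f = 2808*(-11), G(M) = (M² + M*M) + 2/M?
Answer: -1111679/36 ≈ -30880.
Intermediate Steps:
G(M) = 2/M + 2*M² (G(M) = (M² + M²) + 2/M = 2*M² + 2/M = 2/M + 2*M²)
F = -17/6 (F = (2*(1 + (-4)³)/(-4) - 40)/3 = (2*(-¼)*(1 - 64) - 40)/3 = (2*(-¼)*(-63) - 40)/3 = (63/2 - 40)/3 = (⅓)*(-17/2) = -17/6 ≈ -2.8333)
E(C) = C²
f = -30888
f + E(F) = -30888 + (-17/6)² = -30888 + 289/36 = -1111679/36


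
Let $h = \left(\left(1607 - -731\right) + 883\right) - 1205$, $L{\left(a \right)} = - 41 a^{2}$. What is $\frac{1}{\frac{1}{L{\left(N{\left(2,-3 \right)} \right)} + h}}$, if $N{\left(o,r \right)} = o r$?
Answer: $540$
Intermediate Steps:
$h = 2016$ ($h = \left(\left(1607 + 731\right) + 883\right) - 1205 = \left(2338 + 883\right) - 1205 = 3221 - 1205 = 2016$)
$\frac{1}{\frac{1}{L{\left(N{\left(2,-3 \right)} \right)} + h}} = \frac{1}{\frac{1}{- 41 \left(2 \left(-3\right)\right)^{2} + 2016}} = \frac{1}{\frac{1}{- 41 \left(-6\right)^{2} + 2016}} = \frac{1}{\frac{1}{\left(-41\right) 36 + 2016}} = \frac{1}{\frac{1}{-1476 + 2016}} = \frac{1}{\frac{1}{540}} = 540$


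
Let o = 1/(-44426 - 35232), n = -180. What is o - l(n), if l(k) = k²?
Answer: -2580919201/79658 ≈ -32400.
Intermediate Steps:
o = -1/79658 (o = 1/(-79658) = -1/79658 ≈ -1.2554e-5)
o - l(n) = -1/79658 - 1*(-180)² = -1/79658 - 1*32400 = -1/79658 - 32400 = -2580919201/79658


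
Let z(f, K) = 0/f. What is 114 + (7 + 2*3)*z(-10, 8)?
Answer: 114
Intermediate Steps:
z(f, K) = 0
114 + (7 + 2*3)*z(-10, 8) = 114 + (7 + 2*3)*0 = 114 + (7 + 6)*0 = 114 + 13*0 = 114 + 0 = 114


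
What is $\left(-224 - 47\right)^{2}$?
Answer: $73441$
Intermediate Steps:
$\left(-224 - 47\right)^{2} = \left(-271\right)^{2} = 73441$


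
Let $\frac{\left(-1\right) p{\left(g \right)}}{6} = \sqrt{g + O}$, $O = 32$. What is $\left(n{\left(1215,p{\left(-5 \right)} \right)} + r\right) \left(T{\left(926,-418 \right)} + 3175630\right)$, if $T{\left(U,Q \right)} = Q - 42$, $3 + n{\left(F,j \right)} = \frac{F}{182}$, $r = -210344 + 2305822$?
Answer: $\frac{605469460289025}{91} \approx 6.6535 \cdot 10^{12}$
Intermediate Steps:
$p{\left(g \right)} = - 6 \sqrt{32 + g}$ ($p{\left(g \right)} = - 6 \sqrt{g + 32} = - 6 \sqrt{32 + g}$)
$r = 2095478$
$n{\left(F,j \right)} = -3 + \frac{F}{182}$
$T{\left(U,Q \right)} = -42 + Q$ ($T{\left(U,Q \right)} = Q - 42 = -42 + Q$)
$\left(n{\left(1215,p{\left(-5 \right)} \right)} + r\right) \left(T{\left(926,-418 \right)} + 3175630\right) = \left(\left(-3 + \frac{1}{182} \cdot 1215\right) + 2095478\right) \left(\left(-42 - 418\right) + 3175630\right) = \left(\left(-3 + \frac{1215}{182}\right) + 2095478\right) \left(-460 + 3175630\right) = \left(\frac{669}{182} + 2095478\right) 3175170 = \frac{381377665}{182} \cdot 3175170 = \frac{605469460289025}{91}$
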